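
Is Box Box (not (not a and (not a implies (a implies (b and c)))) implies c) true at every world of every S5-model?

Tableau for the negation not Box Box (not (not a and (not a implies (a implies (b and c)))) implies c):
1. not Box Box (not (not a and (not a implies (a implies (b and c)))) implies c), 0
2. not Box (not (not a and (not a implies (a implies (b and c)))) implies c), 1
3. not (not (not a and (not a implies (a implies (b and c)))) implies c), 2
4. not (not a and (not a implies (a implies (b and c)))), 2
5. not c, 2
6. a, 2
Accessibility: 0R0, 0R1, 0R2, 1R0, 1R1, 1R2, 2R0, 2R1, 2R2
The negation has an open branch (countermodel exists).

No, not valid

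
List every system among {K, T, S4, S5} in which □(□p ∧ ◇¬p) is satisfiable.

K

T-tableau for the formula:
1. □(□p ∧ ◇¬p), u
2. □p ∧ ◇¬p, u
3. □p, u
4. ◇¬p, u
5. p, u
6. ¬p, v
7. □p ∧ ◇¬p, v
8. □p, v
9. ◇¬p, v
10. p, v
Accessibility: uRu, uRv, vRv
Branch closes: p and ¬p both at v.
Every branch closes (one shown): unsatisfiable in T, hence also in S4, S5 (every S4/S5-frame is a T-frame).
K-tableau for the formula:
1. □(□p ∧ ◇¬p), u
Complete open branch: satisfiable in K.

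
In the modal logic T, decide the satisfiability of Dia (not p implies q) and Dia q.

Yes, satisfiable

1. Dia (not p implies q) and Dia q, w0
2. Dia (not p implies q), w0
3. Dia q, w0
4. not p implies q, w1
5. q, w1
6. q, w2
Accessibility: w0Rw0, w0Rw1, w0Rw2, w1Rw1, w2Rw2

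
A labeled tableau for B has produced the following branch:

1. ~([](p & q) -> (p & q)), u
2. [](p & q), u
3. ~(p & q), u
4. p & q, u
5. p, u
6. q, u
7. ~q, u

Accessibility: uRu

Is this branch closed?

Both q and ~q appear at u.

Yes, closed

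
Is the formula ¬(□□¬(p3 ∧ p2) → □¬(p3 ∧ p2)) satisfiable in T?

Unsatisfiable (every branch closes)

1. ¬(□□¬(p3 ∧ p2) → □¬(p3 ∧ p2)), 0
2. □□¬(p3 ∧ p2), 0
3. ¬□¬(p3 ∧ p2), 0
4. □¬(p3 ∧ p2), 0
5. ¬(p3 ∧ p2), 0
6. ¬p2, 0
7. p3 ∧ p2, 1
8. p3, 1
9. p2, 1
10. □¬(p3 ∧ p2), 1
11. ¬(p3 ∧ p2), 1
12. ¬p2, 1
Accessibility: 0R0, 0R1, 1R1
Branch closes: p2 and ¬p2 both at 1.
(One branch shown.) All branches close.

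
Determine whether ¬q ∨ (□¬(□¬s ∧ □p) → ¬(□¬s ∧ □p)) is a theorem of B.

Valid

Tableau for the negation ¬(¬q ∨ (□¬(□¬s ∧ □p) → ¬(□¬s ∧ □p))):
1. ¬(¬q ∨ (□¬(□¬s ∧ □p) → ¬(□¬s ∧ □p))), u
2. q, u   [¬∨-rule on 1]
3. ¬(□¬(□¬s ∧ □p) → ¬(□¬s ∧ □p)), u   [¬∨-rule on 1]
4. □¬(□¬s ∧ □p), u   [¬→-rule on 3]
5. □¬s ∧ □p, u   [¬→-rule on 3]
6. □¬s, u   [∧-rule on 5]
7. □p, u   [∧-rule on 5]
8. ¬(□¬s ∧ □p), u   [□-rule on 4 via uRu]
9. ¬s, u   [□-rule on 6 via uRu]
10. p, u   [□-rule on 7 via uRu]
11. ¬□p, u   [¬∧-rule on 8 (branches; this branch)]
12. ¬p, v   [¬□-rule on 11: fresh world v, uRv]
13. ¬(□¬s ∧ □p), v   [□-rule on 4 via uRv]
14. ¬s, v   [□-rule on 6 via uRv]
15. p, v   [□-rule on 7 via uRv]
Accessibility: uRu, uRv, vRu, vRv
Branch closes: p and ¬p both at v.
All branches of the negation close; one closing branch shown above.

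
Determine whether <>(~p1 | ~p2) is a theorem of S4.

Not valid

Tableau for the negation ~<>(~p1 | ~p2):
1. ~<>(~p1 | ~p2), u
2. ~(~p1 | ~p2), u   [~<>-rule on 1 via uRu]
3. p1, u   [~|-rule on 2]
4. p2, u   [~|-rule on 2]
Accessibility: uRu
The negation has an open branch (countermodel exists).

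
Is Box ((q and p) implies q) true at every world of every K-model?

Tableau for the negation not Box ((q and p) implies q):
1. not Box ((q and p) implies q), u
2. not ((q and p) implies q), v
3. q and p, v
4. not q, v
5. q, v
6. p, v
Accessibility: uRv
Branch closes: q and not q both at v.
Every branch of the negation's tableau closes; the branch above is one of them.

Valid in K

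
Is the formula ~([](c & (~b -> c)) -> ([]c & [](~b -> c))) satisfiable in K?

No, unsatisfiable

1. ~([](c & (~b -> c)) -> ([]c & [](~b -> c))), w0
2. [](c & (~b -> c)), w0
3. ~([]c & [](~b -> c)), w0
4. ~[](~b -> c), w0
5. ~(~b -> c), w1
6. ~b, w1
7. ~c, w1
8. c & (~b -> c), w1
9. c, w1
10. ~b -> c, w1
Accessibility: w0Rw1
Branch closes: c and ~c both at w1.
All branches of the tableau close; one closing branch shown above.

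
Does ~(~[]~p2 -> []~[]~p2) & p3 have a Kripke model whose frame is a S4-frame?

1. ~(~[]~p2 -> []~[]~p2) & p3, 0
2. ~(~[]~p2 -> []~[]~p2), 0
3. p3, 0
4. ~[]~p2, 0
5. ~[]~[]~p2, 0
6. p2, 1
7. []~p2, 2
8. ~p2, 2
Accessibility: 0R0, 0R1, 0R2, 1R1, 2R2

Satisfiable (open branch found)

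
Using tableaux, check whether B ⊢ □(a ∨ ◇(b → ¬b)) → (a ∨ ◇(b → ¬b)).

Tableau for the negation ¬(□(a ∨ ◇(b → ¬b)) → (a ∨ ◇(b → ¬b))):
1. ¬(□(a ∨ ◇(b → ¬b)) → (a ∨ ◇(b → ¬b))), 0
2. □(a ∨ ◇(b → ¬b)), 0
3. ¬(a ∨ ◇(b → ¬b)), 0
4. ¬a, 0
5. ¬◇(b → ¬b), 0
6. a ∨ ◇(b → ¬b), 0
7. ¬(b → ¬b), 0
8. b, 0
9. ◇(b → ¬b), 0
10. b → ¬b, 1
11. a ∨ ◇(b → ¬b), 1
12. ¬(b → ¬b), 1
13. b, 1
14. ¬b, 1
Accessibility: 0R0, 0R1, 1R0, 1R1
Branch closes: b and ¬b both at 1.
All branches of the negation close; one closing branch shown above.

Valid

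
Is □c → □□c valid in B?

Not valid

Tableau for the negation ¬(□c → □□c):
1. ¬(□c → □□c), u
2. □c, u
3. ¬□□c, u
4. c, u
5. ¬□c, v
6. c, v
7. ¬c, w
Accessibility: uRu, uRv, vRu, vRv, vRw, wRv, wRw
The negation has an open branch (countermodel exists).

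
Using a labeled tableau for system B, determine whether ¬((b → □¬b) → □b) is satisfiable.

Yes, satisfiable

1. ¬((b → □¬b) → □b), u
2. b → □¬b, u
3. ¬□b, u
4. □¬b, u
5. ¬b, u
6. ¬b, v
Accessibility: uRu, uRv, vRu, vRv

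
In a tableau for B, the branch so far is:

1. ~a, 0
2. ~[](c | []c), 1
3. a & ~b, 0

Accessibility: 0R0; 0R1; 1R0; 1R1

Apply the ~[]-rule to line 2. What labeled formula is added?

a fresh world 2 with 1R2, and ~(c | []c) at 2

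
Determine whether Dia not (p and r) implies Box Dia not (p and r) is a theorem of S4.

Not valid

Tableau for the negation not (Dia not (p and r) implies Box Dia not (p and r)):
1. not (Dia not (p and r) implies Box Dia not (p and r)), w0
2. Dia not (p and r), w0
3. not Box Dia not (p and r), w0
4. not (p and r), w1
5. not r, w1
6. not Dia not (p and r), w2
7. p and r, w2
8. p, w2
9. r, w2
Accessibility: w0Rw0, w0Rw1, w0Rw2, w1Rw1, w2Rw2
The negation has an open branch (countermodel exists).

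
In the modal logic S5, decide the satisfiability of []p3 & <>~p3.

Unsatisfiable

1. []p3 & <>~p3, u
2. []p3, u
3. <>~p3, u
4. p3, u
5. ~p3, v
6. p3, v
Accessibility: uRu, uRv, vRu, vRv
Branch closes: p3 and ~p3 both at v.
(One branch shown.) All branches close.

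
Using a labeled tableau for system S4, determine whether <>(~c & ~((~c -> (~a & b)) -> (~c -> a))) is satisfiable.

Satisfiable (open branch found)

1. <>(~c & ~((~c -> (~a & b)) -> (~c -> a))), 0
2. ~c & ~((~c -> (~a & b)) -> (~c -> a)), 1   [<>-rule on 1: fresh world 1, 0R1]
3. ~c, 1   [&-rule on 2]
4. ~((~c -> (~a & b)) -> (~c -> a)), 1   [&-rule on 2]
5. ~c -> (~a & b), 1   [~->-rule on 4]
6. ~(~c -> a), 1   [~->-rule on 4]
7. ~a, 1   [~->-rule on 6]
8. ~a & b, 1   [->-rule on 5 (branches; this branch)]
9. b, 1   [&-rule on 8]
Accessibility: 0R0, 0R1, 1R1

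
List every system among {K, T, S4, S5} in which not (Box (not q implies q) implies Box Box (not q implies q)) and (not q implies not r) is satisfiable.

K, T

T-tableau for the formula:
1. not (Box (not q implies q) implies Box Box (not q implies q)) and (not q implies not r), 0
2. not (Box (not q implies q) implies Box Box (not q implies q)), 0
3. not q implies not r, 0
4. Box (not q implies q), 0
5. not Box Box (not q implies q), 0
6. not q implies q, 0
7. not r, 0
8. q, 0
9. not Box (not q implies q), 1
10. not q implies q, 1
11. q, 1
12. not (not q implies q), 2
13. not q, 2
Accessibility: 0R0, 0R1, 1R1, 1R2, 2R2
Complete open branch: satisfiable in T, hence also in K (this T-model is also a K-model).
S4-tableau for the formula:
1. not (Box (not q implies q) implies Box Box (not q implies q)) and (not q implies not r), 0
2. not (Box (not q implies q) implies Box Box (not q implies q)), 0
3. not q implies not r, 0
4. Box (not q implies q), 0
5. not Box Box (not q implies q), 0
6. not q implies q, 0
7. not r, 0
8. q, 0
9. not Box (not q implies q), 1
10. not q implies q, 1
11. q, 1
12. not (not q implies q), 2
13. not q, 2
14. not q implies q, 2
15. q, 2
Accessibility: 0R0, 0R1, 0R2, 1R1, 1R2, 2R2
Branch closes: q and not q both at 2.
Every branch closes (one shown): unsatisfiable in S4, hence also in S5 (every S5-frame is an S4-frame).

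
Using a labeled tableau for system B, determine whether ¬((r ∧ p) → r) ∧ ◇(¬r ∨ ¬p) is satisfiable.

Unsatisfiable

1. ¬((r ∧ p) → r) ∧ ◇(¬r ∨ ¬p), 0
2. ¬((r ∧ p) → r), 0
3. ◇(¬r ∨ ¬p), 0
4. r ∧ p, 0
5. ¬r, 0
6. r, 0
7. p, 0
Accessibility: 0R0
Branch closes: r and ¬r both at 0.
All branches of the tableau close; one closing branch shown above.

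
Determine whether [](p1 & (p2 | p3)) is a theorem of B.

Not valid

Tableau for the negation ~[](p1 & (p2 | p3)):
1. ~[](p1 & (p2 | p3)), 0
2. ~(p1 & (p2 | p3)), 1   [~[]-rule on 1: fresh world 1, 0R1]
3. ~(p2 | p3), 1   [~&-rule on 2 (branches; this branch)]
4. ~p2, 1   [~|-rule on 3]
5. ~p3, 1   [~|-rule on 3]
Accessibility: 0R0, 0R1, 1R0, 1R1
The negation has an open branch (countermodel exists).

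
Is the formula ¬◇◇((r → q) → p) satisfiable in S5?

1. ¬◇◇((r → q) → p), w0
2. ¬◇((r → q) → p), w0   [¬◇-rule on 1 via w0Rw0]
3. ¬((r → q) → p), w0   [¬◇-rule on 2 via w0Rw0]
4. r → q, w0   [¬→-rule on 3]
5. ¬p, w0   [¬→-rule on 3]
6. q, w0   [→-rule on 4 (branches; this branch)]
Accessibility: w0Rw0

Satisfiable (open branch found)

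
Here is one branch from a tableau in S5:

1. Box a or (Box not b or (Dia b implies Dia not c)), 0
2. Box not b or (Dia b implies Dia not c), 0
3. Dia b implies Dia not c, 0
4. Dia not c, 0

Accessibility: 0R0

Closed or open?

No atom appears with both signs at the same world.

No, open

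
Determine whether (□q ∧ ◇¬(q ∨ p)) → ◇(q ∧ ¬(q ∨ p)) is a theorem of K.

Yes, valid

Tableau for the negation ¬((□q ∧ ◇¬(q ∨ p)) → ◇(q ∧ ¬(q ∨ p))):
1. ¬((□q ∧ ◇¬(q ∨ p)) → ◇(q ∧ ¬(q ∨ p))), u
2. □q ∧ ◇¬(q ∨ p), u
3. ¬◇(q ∧ ¬(q ∨ p)), u
4. □q, u
5. ◇¬(q ∨ p), u
6. ¬(q ∨ p), v
7. ¬q, v
8. ¬p, v
9. ¬(q ∧ ¬(q ∨ p)), v
10. q, v
Accessibility: uRv
Branch closes: q and ¬q both at v.
All branches of the negation close; one closing branch shown above.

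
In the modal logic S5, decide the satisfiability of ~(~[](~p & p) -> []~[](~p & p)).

Unsatisfiable (every branch closes)

1. ~(~[](~p & p) -> []~[](~p & p)), u
2. ~[](~p & p), u   [~->-rule on 1]
3. ~[]~[](~p & p), u   [~->-rule on 1]
4. ~(~p & p), v   [~[]-rule on 2: fresh world v, uRv]
5. ~p, v   [~&-rule on 4 (branches; this branch)]
6. [](~p & p), w   [~[]-rule on 3: fresh world w, uRw]
7. ~p & p, u   [[]-rule on 6 via wRu]
8. ~p, u   [&-rule on 7]
9. p, u   [&-rule on 7]
Accessibility: uRu, uRv, uRw, vRu, vRv, vRw, wRu, wRv, wRw
Branch closes: p and ~p both at u.
(One branch shown.) All branches close.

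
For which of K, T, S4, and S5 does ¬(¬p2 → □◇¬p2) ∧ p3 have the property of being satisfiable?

S5-tableau for the formula:
1. ¬(¬p2 → □◇¬p2) ∧ p3, u
2. ¬(¬p2 → □◇¬p2), u   [∧-rule on 1]
3. p3, u   [∧-rule on 1]
4. ¬p2, u   [¬→-rule on 2]
5. ¬□◇¬p2, u   [¬→-rule on 2]
6. ¬◇¬p2, v   [¬□-rule on 5: fresh world v, uRv]
7. p2, u   [¬◇-rule on 6 via vRu]
Accessibility: uRu, uRv, vRu, vRv
Branch closes: p2 and ¬p2 both at u.
Every branch closes (one shown): unsatisfiable in S5.
S4-tableau for the formula:
1. ¬(¬p2 → □◇¬p2) ∧ p3, u
2. ¬(¬p2 → □◇¬p2), u   [∧-rule on 1]
3. p3, u   [∧-rule on 1]
4. ¬p2, u   [¬→-rule on 2]
5. ¬□◇¬p2, u   [¬→-rule on 2]
6. ¬◇¬p2, v   [¬□-rule on 5: fresh world v, uRv]
7. p2, v   [¬◇-rule on 6 via vRv]
Accessibility: uRu, uRv, vRv
Complete open branch: satisfiable in S4, hence also in K, T (this S4-model is also a K-model and a T-model).

K, T, S4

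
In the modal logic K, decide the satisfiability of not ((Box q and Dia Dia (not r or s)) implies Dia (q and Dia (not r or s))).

No, unsatisfiable

1. not ((Box q and Dia Dia (not r or s)) implies Dia (q and Dia (not r or s))), 0
2. Box q and Dia Dia (not r or s), 0
3. not Dia (q and Dia (not r or s)), 0
4. Box q, 0
5. Dia Dia (not r or s), 0
6. Dia (not r or s), 1
7. not (q and Dia (not r or s)), 1
8. q, 1
9. not Dia (not r or s), 1
10. not r or s, 2
11. not (not r or s), 2
12. r, 2
13. not s, 2
14. s, 2
Accessibility: 0R1, 1R2
Branch closes: s and not s both at 2.
(One branch shown.) All branches close.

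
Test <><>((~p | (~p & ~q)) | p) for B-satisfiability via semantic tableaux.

Satisfiable (open branch found)

1. <><>((~p | (~p & ~q)) | p), w0
2. <>((~p | (~p & ~q)) | p), w1
3. (~p | (~p & ~q)) | p, w2
4. p, w2
Accessibility: w0Rw0, w0Rw1, w1Rw0, w1Rw1, w1Rw2, w2Rw1, w2Rw2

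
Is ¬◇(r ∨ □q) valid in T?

No, not valid

Tableau for the negation ◇(r ∨ □q):
1. ◇(r ∨ □q), 0
2. r ∨ □q, 1
3. □q, 1
4. q, 1
Accessibility: 0R0, 0R1, 1R1
The negation has an open branch (countermodel exists).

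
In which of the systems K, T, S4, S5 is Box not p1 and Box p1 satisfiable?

K

T-tableau for the formula:
1. Box not p1 and Box p1, 0
2. Box not p1, 0
3. Box p1, 0
4. not p1, 0
5. p1, 0
Accessibility: 0R0
Branch closes: p1 and not p1 both at 0.
Every branch closes (one shown): unsatisfiable in T, hence also in S4, S5 (every S4/S5-frame is a T-frame).
K-tableau for the formula:
1. Box not p1 and Box p1, 0
2. Box not p1, 0
3. Box p1, 0
Complete open branch: satisfiable in K.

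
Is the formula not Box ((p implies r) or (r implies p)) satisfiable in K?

Unsatisfiable (every branch closes)

1. not Box ((p implies r) or (r implies p)), 0
2. not ((p implies r) or (r implies p)), 1
3. not (p implies r), 1
4. not (r implies p), 1
5. p, 1
6. not r, 1
7. r, 1
8. not p, 1
Accessibility: 0R1
Branch closes: r and not r both at 1.
All branches of the tableau close; one closing branch shown above.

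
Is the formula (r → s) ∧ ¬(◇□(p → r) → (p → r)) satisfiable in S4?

Satisfiable

1. (r → s) ∧ ¬(◇□(p → r) → (p → r)), u
2. r → s, u   [∧-rule on 1]
3. ¬(◇□(p → r) → (p → r)), u   [∧-rule on 1]
4. ◇□(p → r), u   [¬→-rule on 3]
5. ¬(p → r), u   [¬→-rule on 3]
6. p, u   [¬→-rule on 5]
7. ¬r, u   [¬→-rule on 5]
8. s, u   [→-rule on 2 (branches; this branch)]
9. □(p → r), v   [◇-rule on 4: fresh world v, uRv]
10. p → r, v   [□-rule on 9 via vRv]
11. r, v   [→-rule on 10 (branches; this branch)]
Accessibility: uRu, uRv, vRv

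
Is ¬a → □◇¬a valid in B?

Yes, valid

Tableau for the negation ¬(¬a → □◇¬a):
1. ¬(¬a → □◇¬a), u
2. ¬a, u
3. ¬□◇¬a, u
4. ¬◇¬a, v
5. a, u
Accessibility: uRu, uRv, vRu, vRv
Branch closes: a and ¬a both at u.
All branches of the negation close; one closing branch shown above.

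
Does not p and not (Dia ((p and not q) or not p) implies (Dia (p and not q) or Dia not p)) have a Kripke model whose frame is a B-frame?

No, unsatisfiable

1. not p and not (Dia ((p and not q) or not p) implies (Dia (p and not q) or Dia not p)), 0
2. not p, 0
3. not (Dia ((p and not q) or not p) implies (Dia (p and not q) or Dia not p)), 0
4. Dia ((p and not q) or not p), 0
5. not (Dia (p and not q) or Dia not p), 0
6. not Dia (p and not q), 0
7. not Dia not p, 0
8. not (p and not q), 0
9. p, 0
Accessibility: 0R0
Branch closes: p and not p both at 0.
Every branch closes; the branch above is one of them.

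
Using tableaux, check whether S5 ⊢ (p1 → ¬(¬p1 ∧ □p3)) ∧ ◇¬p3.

No, not valid

Tableau for the negation ¬((p1 → ¬(¬p1 ∧ □p3)) ∧ ◇¬p3):
1. ¬((p1 → ¬(¬p1 ∧ □p3)) ∧ ◇¬p3), 0
2. ¬◇¬p3, 0
3. p3, 0
Accessibility: 0R0
The negation has an open branch (countermodel exists).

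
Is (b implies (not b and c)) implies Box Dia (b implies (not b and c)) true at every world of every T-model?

Not valid

Tableau for the negation not ((b implies (not b and c)) implies Box Dia (b implies (not b and c))):
1. not ((b implies (not b and c)) implies Box Dia (b implies (not b and c))), w0
2. b implies (not b and c), w0   [neg-implies-rule on 1]
3. not Box Dia (b implies (not b and c)), w0   [neg-implies-rule on 1]
4. not b and c, w0   [implies-rule on 2 (branches; this branch)]
5. not b, w0   [and-rule on 4]
6. c, w0   [and-rule on 4]
7. not Dia (b implies (not b and c)), w1   [neg-Box-rule on 3: fresh world w1, w0Rw1]
8. not (b implies (not b and c)), w1   [neg-Dia-rule on 7 via w1Rw1]
9. b, w1   [neg-implies-rule on 8]
10. not (not b and c), w1   [neg-implies-rule on 8]
11. not c, w1   [neg-and-rule on 10 (branches; this branch)]
Accessibility: w0Rw0, w0Rw1, w1Rw1
The negation has an open branch (countermodel exists).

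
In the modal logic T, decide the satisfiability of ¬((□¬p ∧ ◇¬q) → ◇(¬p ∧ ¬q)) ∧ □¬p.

1. ¬((□¬p ∧ ◇¬q) → ◇(¬p ∧ ¬q)) ∧ □¬p, u
2. ¬((□¬p ∧ ◇¬q) → ◇(¬p ∧ ¬q)), u   [∧-rule on 1]
3. □¬p, u   [∧-rule on 1]
4. □¬p ∧ ◇¬q, u   [¬→-rule on 2]
5. ¬◇(¬p ∧ ¬q), u   [¬→-rule on 2]
6. ◇¬q, u   [∧-rule on 4]
7. ¬p, u   [□-rule on 3 via uRu]
8. ¬(¬p ∧ ¬q), u   [¬◇-rule on 5 via uRu]
9. q, u   [¬∧-rule on 8 (branches; this branch)]
10. ¬q, v   [◇-rule on 6: fresh world v, uRv]
11. ¬p, v   [□-rule on 3 via uRv]
12. ¬(¬p ∧ ¬q), v   [¬◇-rule on 5 via uRv]
13. q, v   [¬∧-rule on 12 (branches; this branch)]
Accessibility: uRu, uRv, vRv
Branch closes: q and ¬q both at v.
Every branch closes; the branch above is one of them.

Unsatisfiable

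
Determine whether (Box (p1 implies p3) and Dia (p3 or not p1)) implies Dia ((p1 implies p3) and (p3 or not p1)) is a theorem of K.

Valid in K

Tableau for the negation not ((Box (p1 implies p3) and Dia (p3 or not p1)) implies Dia ((p1 implies p3) and (p3 or not p1))):
1. not ((Box (p1 implies p3) and Dia (p3 or not p1)) implies Dia ((p1 implies p3) and (p3 or not p1))), 0
2. Box (p1 implies p3) and Dia (p3 or not p1), 0
3. not Dia ((p1 implies p3) and (p3 or not p1)), 0
4. Box (p1 implies p3), 0
5. Dia (p3 or not p1), 0
6. p3 or not p1, 1
7. not ((p1 implies p3) and (p3 or not p1)), 1
8. p1 implies p3, 1
9. not p1, 1
10. not (p3 or not p1), 1
11. not p3, 1
12. p1, 1
Accessibility: 0R1
Branch closes: p1 and not p1 both at 1.
Every branch of the negation's tableau closes; the branch above is one of them.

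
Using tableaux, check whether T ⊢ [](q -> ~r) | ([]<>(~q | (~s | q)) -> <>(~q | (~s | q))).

Valid

Tableau for the negation ~([](q -> ~r) | ([]<>(~q | (~s | q)) -> <>(~q | (~s | q)))):
1. ~([](q -> ~r) | ([]<>(~q | (~s | q)) -> <>(~q | (~s | q)))), 0
2. ~[](q -> ~r), 0
3. ~([]<>(~q | (~s | q)) -> <>(~q | (~s | q))), 0
4. []<>(~q | (~s | q)), 0
5. ~<>(~q | (~s | q)), 0
6. <>(~q | (~s | q)), 0
7. ~(~q | (~s | q)), 0
8. q, 0
9. ~(~s | q), 0
10. s, 0
11. ~q, 0
Accessibility: 0R0
Branch closes: q and ~q both at 0.
All branches of the negation close; one closing branch shown above.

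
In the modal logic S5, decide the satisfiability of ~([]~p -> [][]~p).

1. ~([]~p -> [][]~p), w0
2. []~p, w0   [~->-rule on 1]
3. ~[][]~p, w0   [~->-rule on 1]
4. ~p, w0   [[]-rule on 2 via w0Rw0]
5. ~[]~p, w1   [~[]-rule on 3: fresh world w1, w0Rw1]
6. ~p, w1   [[]-rule on 2 via w0Rw1]
7. p, w2   [~[]-rule on 5: fresh world w2, w1Rw2]
8. ~p, w2   [[]-rule on 2 via w0Rw2]
Accessibility: w0Rw0, w0Rw1, w0Rw2, w1Rw0, w1Rw1, w1Rw2, w2Rw0, w2Rw1, w2Rw2
Branch closes: p and ~p both at w2.
(One branch shown.) All branches close.

Unsatisfiable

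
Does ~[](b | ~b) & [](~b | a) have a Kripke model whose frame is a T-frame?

Unsatisfiable

1. ~[](b | ~b) & [](~b | a), u
2. ~[](b | ~b), u
3. [](~b | a), u
4. ~b | a, u
5. a, u
6. ~(b | ~b), v
7. ~b, v
8. b, v
Accessibility: uRu, uRv, vRv
Branch closes: b and ~b both at v.
(One branch shown.) All branches close.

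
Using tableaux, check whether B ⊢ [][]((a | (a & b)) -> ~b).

Tableau for the negation ~[][]((a | (a & b)) -> ~b):
1. ~[][]((a | (a & b)) -> ~b), w0
2. ~[]((a | (a & b)) -> ~b), w1   [~[]-rule on 1: fresh world w1, w0Rw1]
3. ~((a | (a & b)) -> ~b), w2   [~[]-rule on 2: fresh world w2, w1Rw2]
4. a | (a & b), w2   [~->-rule on 3]
5. b, w2   [~->-rule on 3]
6. a & b, w2   [|-rule on 4 (branches; this branch)]
7. a, w2   [&-rule on 6]
Accessibility: w0Rw0, w0Rw1, w1Rw0, w1Rw1, w1Rw2, w2Rw1, w2Rw2
The negation has an open branch (countermodel exists).

No, not valid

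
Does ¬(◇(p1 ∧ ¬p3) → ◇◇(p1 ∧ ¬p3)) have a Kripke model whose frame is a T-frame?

Unsatisfiable (every branch closes)

1. ¬(◇(p1 ∧ ¬p3) → ◇◇(p1 ∧ ¬p3)), 0
2. ◇(p1 ∧ ¬p3), 0
3. ¬◇◇(p1 ∧ ¬p3), 0
4. ¬◇(p1 ∧ ¬p3), 0
5. ¬(p1 ∧ ¬p3), 0
6. p3, 0
7. p1 ∧ ¬p3, 1
8. p1, 1
9. ¬p3, 1
10. ¬◇(p1 ∧ ¬p3), 1
11. ¬(p1 ∧ ¬p3), 1
12. p3, 1
Accessibility: 0R0, 0R1, 1R1
Branch closes: p3 and ¬p3 both at 1.
All branches of the tableau close; one closing branch shown above.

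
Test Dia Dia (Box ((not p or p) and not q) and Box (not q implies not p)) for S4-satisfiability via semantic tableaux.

Satisfiable

1. Dia Dia (Box ((not p or p) and not q) and Box (not q implies not p)), u
2. Dia (Box ((not p or p) and not q) and Box (not q implies not p)), v   [Dia-rule on 1: fresh world v, uRv]
3. Box ((not p or p) and not q) and Box (not q implies not p), w   [Dia-rule on 2: fresh world w, vRw]
4. Box ((not p or p) and not q), w   [and-rule on 3]
5. Box (not q implies not p), w   [and-rule on 3]
6. (not p or p) and not q, w   [Box-rule on 4 via wRw]
7. not p or p, w   [and-rule on 6]
8. not q, w   [and-rule on 6]
9. not q implies not p, w   [Box-rule on 5 via wRw]
10. not p, w   [or-rule on 7 (branches; this branch)]
Accessibility: uRu, uRv, uRw, vRv, vRw, wRw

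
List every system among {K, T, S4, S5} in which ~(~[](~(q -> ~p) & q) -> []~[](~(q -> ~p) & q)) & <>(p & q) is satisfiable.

S4-tableau for the formula:
1. ~(~[](~(q -> ~p) & q) -> []~[](~(q -> ~p) & q)) & <>(p & q), u
2. ~(~[](~(q -> ~p) & q) -> []~[](~(q -> ~p) & q)), u
3. <>(p & q), u
4. ~[](~(q -> ~p) & q), u
5. ~[]~[](~(q -> ~p) & q), u
6. p & q, v
7. p, v
8. q, v
9. ~(~(q -> ~p) & q), w
10. ~q, w
11. [](~(q -> ~p) & q), x
12. ~(q -> ~p) & q, x
13. ~(q -> ~p), x
14. q, x
15. p, x
Accessibility: uRu, uRv, uRw, uRx, vRv, wRw, xRx
Complete open branch: satisfiable in S4, hence also in K, T (this S4-model is also a K-model and a T-model).
S5-tableau for the formula:
1. ~(~[](~(q -> ~p) & q) -> []~[](~(q -> ~p) & q)) & <>(p & q), u
2. ~(~[](~(q -> ~p) & q) -> []~[](~(q -> ~p) & q)), u
3. <>(p & q), u
4. ~[](~(q -> ~p) & q), u
5. ~[]~[](~(q -> ~p) & q), u
6. p & q, v
7. p, v
8. q, v
9. ~(~(q -> ~p) & q), w
10. q -> ~p, w
11. ~p, w
12. [](~(q -> ~p) & q), x
13. ~(q -> ~p) & q, u
14. ~(q -> ~p), u
15. q, u
16. p, u
17. ~(q -> ~p) & q, v
18. ~(q -> ~p), v
19. ~(q -> ~p) & q, w
20. ~(q -> ~p), w
21. q, w
22. p, w
Accessibility: uRu, uRv, uRw, uRx, vRu, vRv, vRw, vRx, wRu, wRv, wRw, wRx, xRu, xRv, xRw, xRx
Branch closes: p and ~p both at w.
Every branch closes (one shown): unsatisfiable in S5.

K, T, S4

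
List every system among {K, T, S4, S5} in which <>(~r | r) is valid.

K-tableau for the negation ~<>(~r | r):
1. ~<>(~r | r), u
Complete open branch: countermodel on a K-frame, so not valid in K.
T-tableau for the negation ~<>(~r | r):
1. ~<>(~r | r), u
2. ~(~r | r), u   [~<>-rule on 1 via uRu]
3. r, u   [~|-rule on 2]
4. ~r, u   [~|-rule on 2]
Accessibility: uRu
Branch closes: r and ~r both at u.
Every branch closes (one shown): valid in T, hence also in S4, S5 (every theorem of T is a theorem of S4 and S5).

T, S4, S5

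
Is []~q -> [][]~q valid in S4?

Yes, valid

Tableau for the negation ~([]~q -> [][]~q):
1. ~([]~q -> [][]~q), 0
2. []~q, 0
3. ~[][]~q, 0
4. ~q, 0
5. ~[]~q, 1
6. ~q, 1
7. q, 2
8. ~q, 2
Accessibility: 0R0, 0R1, 0R2, 1R1, 1R2, 2R2
Branch closes: q and ~q both at 2.
All branches of the negation close; one closing branch shown above.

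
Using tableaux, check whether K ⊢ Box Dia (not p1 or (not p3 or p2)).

Invalid (countermodel exists)

Tableau for the negation not Box Dia (not p1 or (not p3 or p2)):
1. not Box Dia (not p1 or (not p3 or p2)), u
2. not Dia (not p1 or (not p3 or p2)), v
Accessibility: uRv
The negation has an open branch (countermodel exists).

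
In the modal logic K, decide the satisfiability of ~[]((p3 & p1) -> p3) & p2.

No, unsatisfiable

1. ~[]((p3 & p1) -> p3) & p2, u
2. ~[]((p3 & p1) -> p3), u
3. p2, u
4. ~((p3 & p1) -> p3), v
5. p3 & p1, v
6. ~p3, v
7. p3, v
8. p1, v
Accessibility: uRv
Branch closes: p3 and ~p3 both at v.
All branches of the tableau close; one closing branch shown above.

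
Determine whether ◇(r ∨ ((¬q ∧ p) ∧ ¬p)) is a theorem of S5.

No, not valid

Tableau for the negation ¬◇(r ∨ ((¬q ∧ p) ∧ ¬p)):
1. ¬◇(r ∨ ((¬q ∧ p) ∧ ¬p)), u
2. ¬(r ∨ ((¬q ∧ p) ∧ ¬p)), u
3. ¬r, u
4. ¬((¬q ∧ p) ∧ ¬p), u
5. p, u
Accessibility: uRu
The negation has an open branch (countermodel exists).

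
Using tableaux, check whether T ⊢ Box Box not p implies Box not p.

Yes, valid

Tableau for the negation not (Box Box not p implies Box not p):
1. not (Box Box not p implies Box not p), w0
2. Box Box not p, w0   [neg-implies-rule on 1]
3. not Box not p, w0   [neg-implies-rule on 1]
4. Box not p, w0   [Box-rule on 2 via w0Rw0]
5. not p, w0   [Box-rule on 4 via w0Rw0]
6. p, w1   [neg-Box-rule on 3: fresh world w1, w0Rw1]
7. Box not p, w1   [Box-rule on 2 via w0Rw1]
8. not p, w1   [Box-rule on 4 via w0Rw1]
Accessibility: w0Rw0, w0Rw1, w1Rw1
Branch closes: p and not p both at w1.
Every branch of the negation's tableau closes; the branch above is one of them.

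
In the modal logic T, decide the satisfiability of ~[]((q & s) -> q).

1. ~[]((q & s) -> q), 0
2. ~((q & s) -> q), 1
3. q & s, 1
4. ~q, 1
5. q, 1
6. s, 1
Accessibility: 0R0, 0R1, 1R1
Branch closes: q and ~q both at 1.
(One branch shown.) All branches close.

No, unsatisfiable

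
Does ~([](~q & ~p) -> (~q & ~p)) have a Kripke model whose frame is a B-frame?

No, unsatisfiable

1. ~([](~q & ~p) -> (~q & ~p)), 0
2. [](~q & ~p), 0
3. ~(~q & ~p), 0
4. ~q & ~p, 0
5. ~q, 0
6. ~p, 0
7. p, 0
Accessibility: 0R0
Branch closes: p and ~p both at 0.
All branches of the tableau close; one closing branch shown above.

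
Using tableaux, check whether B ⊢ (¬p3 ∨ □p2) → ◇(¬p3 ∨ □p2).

Valid

Tableau for the negation ¬((¬p3 ∨ □p2) → ◇(¬p3 ∨ □p2)):
1. ¬((¬p3 ∨ □p2) → ◇(¬p3 ∨ □p2)), u
2. ¬p3 ∨ □p2, u
3. ¬◇(¬p3 ∨ □p2), u
4. ¬(¬p3 ∨ □p2), u
5. p3, u
6. ¬□p2, u
7. □p2, u
8. p2, u
9. ¬p2, v
10. ¬(¬p3 ∨ □p2), v
11. p3, v
12. ¬□p2, v
13. p2, v
Accessibility: uRu, uRv, vRu, vRv
Branch closes: p2 and ¬p2 both at v.
All branches of the negation close; one closing branch shown above.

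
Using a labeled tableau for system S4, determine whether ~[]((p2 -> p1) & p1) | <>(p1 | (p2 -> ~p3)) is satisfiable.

1. ~[]((p2 -> p1) & p1) | <>(p1 | (p2 -> ~p3)), w0
2. <>(p1 | (p2 -> ~p3)), w0
3. p1 | (p2 -> ~p3), w1
4. p2 -> ~p3, w1
5. ~p3, w1
Accessibility: w0Rw0, w0Rw1, w1Rw1

Satisfiable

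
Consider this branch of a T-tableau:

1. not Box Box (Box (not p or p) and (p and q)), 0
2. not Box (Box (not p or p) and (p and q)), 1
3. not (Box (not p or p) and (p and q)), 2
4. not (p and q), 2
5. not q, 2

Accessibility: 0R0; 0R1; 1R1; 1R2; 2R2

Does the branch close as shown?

No atom appears with both signs at the same world.

Not closed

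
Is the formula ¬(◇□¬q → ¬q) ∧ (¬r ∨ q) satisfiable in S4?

1. ¬(◇□¬q → ¬q) ∧ (¬r ∨ q), u
2. ¬(◇□¬q → ¬q), u   [∧-rule on 1]
3. ¬r ∨ q, u   [∧-rule on 1]
4. ◇□¬q, u   [¬→-rule on 2]
5. q, u   [¬→-rule on 2]
6. □¬q, v   [◇-rule on 4: fresh world v, uRv]
7. ¬q, v   [□-rule on 6 via vRv]
Accessibility: uRu, uRv, vRv

Yes, satisfiable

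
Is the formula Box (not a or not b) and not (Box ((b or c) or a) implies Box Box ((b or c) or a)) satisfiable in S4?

Unsatisfiable

1. Box (not a or not b) and not (Box ((b or c) or a) implies Box Box ((b or c) or a)), w0
2. Box (not a or not b), w0
3. not (Box ((b or c) or a) implies Box Box ((b or c) or a)), w0
4. Box ((b or c) or a), w0
5. not Box Box ((b or c) or a), w0
6. not a or not b, w0
7. (b or c) or a, w0
8. not b, w0
9. b or c, w0
10. c, w0
11. not Box ((b or c) or a), w1
12. not a or not b, w1
13. (b or c) or a, w1
14. not b, w1
15. b or c, w1
16. c, w1
17. not ((b or c) or a), w2
18. not (b or c), w2
19. not a, w2
20. not b, w2
21. not c, w2
22. not a or not b, w2
23. (b or c) or a, w2
24. b or c, w2
25. c, w2
Accessibility: w0Rw0, w0Rw1, w0Rw2, w1Rw1, w1Rw2, w2Rw2
Branch closes: c and not c both at w2.
All branches of the tableau close; one closing branch shown above.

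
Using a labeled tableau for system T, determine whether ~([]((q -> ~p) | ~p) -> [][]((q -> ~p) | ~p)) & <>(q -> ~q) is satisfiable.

1. ~([]((q -> ~p) | ~p) -> [][]((q -> ~p) | ~p)) & <>(q -> ~q), w0
2. ~([]((q -> ~p) | ~p) -> [][]((q -> ~p) | ~p)), w0   [&-rule on 1]
3. <>(q -> ~q), w0   [&-rule on 1]
4. []((q -> ~p) | ~p), w0   [~->-rule on 2]
5. ~[][]((q -> ~p) | ~p), w0   [~->-rule on 2]
6. (q -> ~p) | ~p, w0   [[]-rule on 4 via w0Rw0]
7. ~p, w0   [|-rule on 6 (branches; this branch)]
8. q -> ~q, w1   [<>-rule on 3: fresh world w1, w0Rw1]
9. (q -> ~p) | ~p, w1   [[]-rule on 4 via w0Rw1]
10. ~q, w1   [->-rule on 8 (branches; this branch)]
11. ~p, w1   [|-rule on 9 (branches; this branch)]
12. ~[]((q -> ~p) | ~p), w2   [~[]-rule on 5: fresh world w2, w0Rw2]
13. (q -> ~p) | ~p, w2   [[]-rule on 4 via w0Rw2]
14. ~p, w2   [|-rule on 13 (branches; this branch)]
15. ~((q -> ~p) | ~p), w3   [~[]-rule on 12: fresh world w3, w2Rw3]
16. ~(q -> ~p), w3   [~|-rule on 15]
17. p, w3   [~|-rule on 15]
18. q, w3   [~->-rule on 16]
Accessibility: w0Rw0, w0Rw1, w0Rw2, w1Rw1, w2Rw2, w2Rw3, w3Rw3

Satisfiable (open branch found)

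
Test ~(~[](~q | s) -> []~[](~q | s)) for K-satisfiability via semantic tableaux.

1. ~(~[](~q | s) -> []~[](~q | s)), w0
2. ~[](~q | s), w0
3. ~[]~[](~q | s), w0
4. ~(~q | s), w1
5. q, w1
6. ~s, w1
7. [](~q | s), w2
Accessibility: w0Rw1, w0Rw2

Satisfiable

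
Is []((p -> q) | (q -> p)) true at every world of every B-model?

Tableau for the negation ~[]((p -> q) | (q -> p)):
1. ~[]((p -> q) | (q -> p)), w0
2. ~((p -> q) | (q -> p)), w1
3. ~(p -> q), w1
4. ~(q -> p), w1
5. p, w1
6. ~q, w1
7. q, w1
8. ~p, w1
Accessibility: w0Rw0, w0Rw1, w1Rw0, w1Rw1
Branch closes: q and ~q both at w1.
All branches of the negation close; one closing branch shown above.

Valid in B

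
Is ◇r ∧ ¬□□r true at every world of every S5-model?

Tableau for the negation ¬(◇r ∧ ¬□□r):
1. ¬(◇r ∧ ¬□□r), 0
2. □□r, 0   [¬∧-rule on 1 (branches; this branch)]
3. □r, 0   [□-rule on 2 via 0R0]
4. r, 0   [□-rule on 3 via 0R0]
Accessibility: 0R0
The negation has an open branch (countermodel exists).

Not valid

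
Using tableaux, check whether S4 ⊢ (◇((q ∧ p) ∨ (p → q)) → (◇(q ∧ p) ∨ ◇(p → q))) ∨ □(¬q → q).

Tableau for the negation ¬((◇((q ∧ p) ∨ (p → q)) → (◇(q ∧ p) ∨ ◇(p → q))) ∨ □(¬q → q)):
1. ¬((◇((q ∧ p) ∨ (p → q)) → (◇(q ∧ p) ∨ ◇(p → q))) ∨ □(¬q → q)), w0
2. ¬(◇((q ∧ p) ∨ (p → q)) → (◇(q ∧ p) ∨ ◇(p → q))), w0   [¬∨-rule on 1]
3. ¬□(¬q → q), w0   [¬∨-rule on 1]
4. ◇((q ∧ p) ∨ (p → q)), w0   [¬→-rule on 2]
5. ¬(◇(q ∧ p) ∨ ◇(p → q)), w0   [¬→-rule on 2]
6. ¬◇(q ∧ p), w0   [¬∨-rule on 5]
7. ¬◇(p → q), w0   [¬∨-rule on 5]
8. ¬(q ∧ p), w0   [¬◇-rule on 6 via w0Rw0]
9. ¬(p → q), w0   [¬◇-rule on 7 via w0Rw0]
10. p, w0   [¬→-rule on 9]
11. ¬q, w0   [¬→-rule on 9]
12. ¬(¬q → q), w1   [¬□-rule on 3: fresh world w1, w0Rw1]
13. ¬q, w1   [¬→-rule on 12]
14. ¬(q ∧ p), w1   [¬◇-rule on 6 via w0Rw1]
15. ¬(p → q), w1   [¬◇-rule on 7 via w0Rw1]
16. p, w1   [¬→-rule on 15]
17. (q ∧ p) ∨ (p → q), w2   [◇-rule on 4: fresh world w2, w0Rw2]
18. ¬(q ∧ p), w2   [¬◇-rule on 6 via w0Rw2]
19. ¬(p → q), w2   [¬◇-rule on 7 via w0Rw2]
20. p, w2   [¬→-rule on 19]
21. ¬q, w2   [¬→-rule on 19]
22. p → q, w2   [∨-rule on 17 (branches; this branch)]
23. q, w2   [→-rule on 22 (branches; this branch)]
Accessibility: w0Rw0, w0Rw1, w0Rw2, w1Rw1, w2Rw2
Branch closes: q and ¬q both at w2.
All branches of the negation close; one closing branch shown above.

Valid in S4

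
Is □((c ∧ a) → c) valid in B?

Valid in B

Tableau for the negation ¬□((c ∧ a) → c):
1. ¬□((c ∧ a) → c), u
2. ¬((c ∧ a) → c), v
3. c ∧ a, v
4. ¬c, v
5. c, v
6. a, v
Accessibility: uRu, uRv, vRu, vRv
Branch closes: c and ¬c both at v.
All branches of the negation close; one closing branch shown above.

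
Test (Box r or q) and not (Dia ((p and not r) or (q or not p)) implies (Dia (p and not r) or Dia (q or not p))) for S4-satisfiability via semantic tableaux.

1. (Box r or q) and not (Dia ((p and not r) or (q or not p)) implies (Dia (p and not r) or Dia (q or not p))), w0
2. Box r or q, w0   [and-rule on 1]
3. not (Dia ((p and not r) or (q or not p)) implies (Dia (p and not r) or Dia (q or not p))), w0   [and-rule on 1]
4. Dia ((p and not r) or (q or not p)), w0   [neg-implies-rule on 3]
5. not (Dia (p and not r) or Dia (q or not p)), w0   [neg-implies-rule on 3]
6. not Dia (p and not r), w0   [neg-or-rule on 5]
7. not Dia (q or not p), w0   [neg-or-rule on 5]
8. not (p and not r), w0   [neg-Dia-rule on 6 via w0Rw0]
9. not (q or not p), w0   [neg-Dia-rule on 7 via w0Rw0]
10. not q, w0   [neg-or-rule on 9]
11. p, w0   [neg-or-rule on 9]
12. Box r, w0   [or-rule on 2 (branches; this branch)]
13. r, w0   [Box-rule on 12 via w0Rw0]
14. (p and not r) or (q or not p), w1   [Dia-rule on 4: fresh world w1, w0Rw1]
15. not (p and not r), w1   [neg-Dia-rule on 6 via w0Rw1]
16. not (q or not p), w1   [neg-Dia-rule on 7 via w0Rw1]
17. not q, w1   [neg-or-rule on 16]
18. p, w1   [neg-or-rule on 16]
19. r, w1   [Box-rule on 12 via w0Rw1]
20. q or not p, w1   [or-rule on 14 (branches; this branch)]
21. not p, w1   [or-rule on 20 (branches; this branch)]
Accessibility: w0Rw0, w0Rw1, w1Rw1
Branch closes: p and not p both at w1.
(One branch shown.) All branches close.

No, unsatisfiable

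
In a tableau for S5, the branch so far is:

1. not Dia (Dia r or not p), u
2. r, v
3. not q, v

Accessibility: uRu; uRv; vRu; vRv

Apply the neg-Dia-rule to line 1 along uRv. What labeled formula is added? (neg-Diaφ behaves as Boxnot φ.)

neg-Diaφ behaves as Boxnot φ: propagate the negated body to each accessible world.

not (Dia r or not p), v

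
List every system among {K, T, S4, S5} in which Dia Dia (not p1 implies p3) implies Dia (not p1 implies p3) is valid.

T-tableau for the negation not (Dia Dia (not p1 implies p3) implies Dia (not p1 implies p3)):
1. not (Dia Dia (not p1 implies p3) implies Dia (not p1 implies p3)), 0
2. Dia Dia (not p1 implies p3), 0   [neg-implies-rule on 1]
3. not Dia (not p1 implies p3), 0   [neg-implies-rule on 1]
4. not (not p1 implies p3), 0   [neg-Dia-rule on 3 via 0R0]
5. not p1, 0   [neg-implies-rule on 4]
6. not p3, 0   [neg-implies-rule on 4]
7. Dia (not p1 implies p3), 1   [Dia-rule on 2: fresh world 1, 0R1]
8. not (not p1 implies p3), 1   [neg-Dia-rule on 3 via 0R1]
9. not p1, 1   [neg-implies-rule on 8]
10. not p3, 1   [neg-implies-rule on 8]
11. not p1 implies p3, 2   [Dia-rule on 7: fresh world 2, 1R2]
12. p3, 2   [implies-rule on 11 (branches; this branch)]
Accessibility: 0R0, 0R1, 1R1, 1R2, 2R2
Complete open branch: countermodel on a T-frame, so not valid in T, nor in K (the same frame is also a K-frame).
S4-tableau for the negation not (Dia Dia (not p1 implies p3) implies Dia (not p1 implies p3)):
1. not (Dia Dia (not p1 implies p3) implies Dia (not p1 implies p3)), 0
2. Dia Dia (not p1 implies p3), 0   [neg-implies-rule on 1]
3. not Dia (not p1 implies p3), 0   [neg-implies-rule on 1]
4. not (not p1 implies p3), 0   [neg-Dia-rule on 3 via 0R0]
5. not p1, 0   [neg-implies-rule on 4]
6. not p3, 0   [neg-implies-rule on 4]
7. Dia (not p1 implies p3), 1   [Dia-rule on 2: fresh world 1, 0R1]
8. not (not p1 implies p3), 1   [neg-Dia-rule on 3 via 0R1]
9. not p1, 1   [neg-implies-rule on 8]
10. not p3, 1   [neg-implies-rule on 8]
11. not p1 implies p3, 2   [Dia-rule on 7: fresh world 2, 1R2]
12. not (not p1 implies p3), 2   [neg-Dia-rule on 3 via 0R2]
13. not p1, 2   [neg-implies-rule on 12]
14. not p3, 2   [neg-implies-rule on 12]
15. p3, 2   [implies-rule on 11 (branches; this branch)]
Accessibility: 0R0, 0R1, 0R2, 1R1, 1R2, 2R2
Branch closes: p3 and not p3 both at 2.
Every branch closes (one shown): valid in S4, hence also in S5 (every theorem of S4 is a theorem of S5).

S4, S5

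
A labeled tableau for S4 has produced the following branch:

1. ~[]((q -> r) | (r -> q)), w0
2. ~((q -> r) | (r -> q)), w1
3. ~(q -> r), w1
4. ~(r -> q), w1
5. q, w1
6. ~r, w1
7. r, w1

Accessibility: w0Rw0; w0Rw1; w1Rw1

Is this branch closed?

Closed

Both r and ~r appear at w1.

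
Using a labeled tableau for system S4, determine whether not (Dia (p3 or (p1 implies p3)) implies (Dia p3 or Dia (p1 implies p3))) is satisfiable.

1. not (Dia (p3 or (p1 implies p3)) implies (Dia p3 or Dia (p1 implies p3))), 0
2. Dia (p3 or (p1 implies p3)), 0   [neg-implies-rule on 1]
3. not (Dia p3 or Dia (p1 implies p3)), 0   [neg-implies-rule on 1]
4. not Dia p3, 0   [neg-or-rule on 3]
5. not Dia (p1 implies p3), 0   [neg-or-rule on 3]
6. not p3, 0   [neg-Dia-rule on 4 via 0R0]
7. not (p1 implies p3), 0   [neg-Dia-rule on 5 via 0R0]
8. p1, 0   [neg-implies-rule on 7]
9. p3 or (p1 implies p3), 1   [Dia-rule on 2: fresh world 1, 0R1]
10. not p3, 1   [neg-Dia-rule on 4 via 0R1]
11. not (p1 implies p3), 1   [neg-Dia-rule on 5 via 0R1]
12. p1, 1   [neg-implies-rule on 11]
13. p1 implies p3, 1   [or-rule on 9 (branches; this branch)]
14. p3, 1   [implies-rule on 13 (branches; this branch)]
Accessibility: 0R0, 0R1, 1R1
Branch closes: p3 and not p3 both at 1.
Every branch closes; the branch above is one of them.

Unsatisfiable (every branch closes)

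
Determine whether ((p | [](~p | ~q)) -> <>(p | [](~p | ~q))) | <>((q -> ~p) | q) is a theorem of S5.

Valid in S5

Tableau for the negation ~(((p | [](~p | ~q)) -> <>(p | [](~p | ~q))) | <>((q -> ~p) | q)):
1. ~(((p | [](~p | ~q)) -> <>(p | [](~p | ~q))) | <>((q -> ~p) | q)), w0
2. ~((p | [](~p | ~q)) -> <>(p | [](~p | ~q))), w0
3. ~<>((q -> ~p) | q), w0
4. p | [](~p | ~q), w0
5. ~<>(p | [](~p | ~q)), w0
6. ~((q -> ~p) | q), w0
7. ~(q -> ~p), w0
8. ~q, w0
9. q, w0
10. p, w0
Accessibility: w0Rw0
Branch closes: q and ~q both at w0.
All branches of the negation close; one closing branch shown above.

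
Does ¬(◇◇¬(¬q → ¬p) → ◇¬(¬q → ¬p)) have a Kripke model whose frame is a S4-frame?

1. ¬(◇◇¬(¬q → ¬p) → ◇¬(¬q → ¬p)), 0
2. ◇◇¬(¬q → ¬p), 0
3. ¬◇¬(¬q → ¬p), 0
4. ¬q → ¬p, 0
5. ¬p, 0
6. ◇¬(¬q → ¬p), 1
7. ¬q → ¬p, 1
8. ¬p, 1
9. ¬(¬q → ¬p), 2
10. ¬q, 2
11. p, 2
12. ¬q → ¬p, 2
13. ¬p, 2
Accessibility: 0R0, 0R1, 0R2, 1R1, 1R2, 2R2
Branch closes: p and ¬p both at 2.
Every branch closes; the branch above is one of them.

Unsatisfiable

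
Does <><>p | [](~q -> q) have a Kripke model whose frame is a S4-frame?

Satisfiable

1. <><>p | [](~q -> q), w0
2. [](~q -> q), w0   [|-rule on 1 (branches; this branch)]
3. ~q -> q, w0   [[]-rule on 2 via w0Rw0]
4. q, w0   [->-rule on 3 (branches; this branch)]
Accessibility: w0Rw0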